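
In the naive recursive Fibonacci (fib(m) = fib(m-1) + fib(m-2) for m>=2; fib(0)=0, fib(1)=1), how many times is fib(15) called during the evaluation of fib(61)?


Let N(m) = number of times fib(m) is called while evaluating fib(61).
N(61) = 1 (the initial call).
N(60) = 1 (only fib(61) calls it).
For 1 <= m <= 59: fib(m) is called by fib(m+1) and fib(m+2), so
  N(m) = N(m+1) + N(m+2).
fib(0) is called only by fib(2), so N(0) = N(2).
Walk down from m=61:
  N(61)=1, N(60)=1, N(59)=2, N(58)=3, N(57)=5, N(56)=8, N(55)=13, N(54)=21, N(53)=34, N(52)=55, N(51)=89, N(50)=144, N(49)=233, N(48)=377, N(47)=610, N(46)=987, N(45)=1597, N(44)=2584, N(43)=4181, N(42)=6765, N(41)=10946, N(40)=17711, N(39)=28657, N(38)=46368, N(37)=75025, N(36)=121393, N(35)=196418, N(34)=317811, N(33)=514229, N(32)=832040, N(31)=1346269, N(30)=2178309, N(29)=3524578, N(28)=5702887, N(27)=9227465, N(26)=14930352, N(25)=24157817, N(24)=39088169, N(23)=63245986, N(22)=102334155, N(21)=165580141, N(20)=267914296, N(19)=433494437, N(18)=701408733, N(17)=1134903170, N(16)=1836311903, N(15)=2971215073
N(15) = 2971215073


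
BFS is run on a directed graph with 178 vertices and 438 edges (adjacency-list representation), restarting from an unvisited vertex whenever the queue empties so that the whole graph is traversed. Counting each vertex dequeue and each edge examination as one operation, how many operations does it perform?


A full BFS traversal dequeues each vertex exactly once and examines each directed edge exactly once.
V = 178 (vertex processing cost)
E = 438 (edge examination cost)
Total operations proportional to V + E = 178 + 438 = 616


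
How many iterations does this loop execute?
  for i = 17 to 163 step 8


The loop variable i takes values starting at 17 and increments by 8 each iteration.
Sequence: i = 17, 25, 33, 41, 49, 57, 65, 73, 81, ...
The upper bound 163 is inclusive, so the count is floor((last - first) / step) + 1:
floor((163 - 17) / 8) + 1 = floor(146/8) + 1 = 18 + 1 = 19


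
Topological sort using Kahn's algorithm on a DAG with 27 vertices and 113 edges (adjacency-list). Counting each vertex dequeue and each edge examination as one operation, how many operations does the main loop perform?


Kahn's algorithm:
  1. Compute in-degrees: O(V + E)
  2. Process queue: each vertex dequeued once (O(V))
     each edge examined once (O(E))
Total = V + E = 27 + 113 = 140


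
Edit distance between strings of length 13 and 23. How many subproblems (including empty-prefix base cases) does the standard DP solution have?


The table includes base cases (empty prefixes).
Rows: (m+1) = 14
Columns: (n+1) = 24
Total = 14 * 24 = 336


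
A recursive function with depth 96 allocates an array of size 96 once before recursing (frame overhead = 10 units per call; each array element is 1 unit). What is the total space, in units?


Array allocation: 96 units (allocated once)
Stack frames: 96 deep * 10 per frame = 960 units
Total = 96 + 960 = 1056


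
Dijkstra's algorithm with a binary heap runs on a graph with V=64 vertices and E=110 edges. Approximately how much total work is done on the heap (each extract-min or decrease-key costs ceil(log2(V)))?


Dijkstra with a binary heap: each vertex is extracted once, each edge may relax once.
Each heap operation costs O(log V).
V + E = 64 + 110 = 174
ceil(log2(64)) = 6 (since 2^5 = 32 < 64 <= 64 = 2^6)
Total heap work = (V+E) * ceil(log2(V)) = 174 * 6 = 1044


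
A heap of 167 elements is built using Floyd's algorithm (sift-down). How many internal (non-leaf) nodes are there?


Leaf nodes occupy roughly half the array.
Sift-down is called for each internal node, starting from the last one.
Internal nodes = floor(n/2) = floor(167/2) = 83


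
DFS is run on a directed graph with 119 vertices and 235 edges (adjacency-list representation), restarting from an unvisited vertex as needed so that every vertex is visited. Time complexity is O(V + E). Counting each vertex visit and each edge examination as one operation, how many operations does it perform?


A full DFS traversal processes each vertex exactly once (push/pop on stack).
Each directed edge is examined once.
V = 119, E = 235
V + E = 354


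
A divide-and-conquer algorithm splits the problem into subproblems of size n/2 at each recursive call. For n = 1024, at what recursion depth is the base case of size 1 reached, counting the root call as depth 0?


At each depth, the problem size is divided by 2:
  Depth 0: problem size = 1024
  Depth 1: problem size = 512
  Depth 2: problem size = 256
  Depth 3: problem size = 128
  Depth 4: problem size = 64
  Depth 5: problem size = 32
  Depth 6: problem size = 16
  Depth 7: problem size = 8
  Depth 8: problem size = 4
  Depth 9: problem size = 2
  Depth 10: problem size = 1 (base case)
The base case is reached at depth log_2(1024) = 10 (the tree has 11 levels counting depth 0, but the depth asked for is 10).
Recursion depth = 10


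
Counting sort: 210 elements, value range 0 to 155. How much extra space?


n = 210 (output array)
k = 156 (count array for 156 distinct values)
Extra space = 210 + 156 = 366


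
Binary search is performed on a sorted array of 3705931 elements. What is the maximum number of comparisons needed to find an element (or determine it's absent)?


Binary search halves the search space each comparison:
  Step 1: search space = 3705931 -> 1852965
  Step 2: search space = 1852965 -> 926482
  Step 3: search space = 926482 -> 463241
  Step 4: search space = 463241 -> 231620
  Step 5: search space = 231620 -> 115810
  Step 6: search space = 115810 -> 57905
  Step 7: search space = 57905 -> 28952
  Step 8: search space = 28952 -> 14476
  Step 9: search space = 14476 -> 7238
  Step 10: search space = 7238 -> 3619
  Step 11: search space = 3619 -> 1809
  Step 12: search space = 1809 -> 904
  Step 13: search space = 904 -> 452
  Step 14: search space = 452 -> 226
  Step 15: search space = 226 -> 113
  Step 16: search space = 113 -> 56
  Step 17: search space = 56 -> 28
  Step 18: search space = 28 -> 14
  Step 19: search space = 14 -> 7
  Step 20: search space = 7 -> 3
  Step 21: search space = 3 -> 1
  Step 22: search space = 1 (final check)
Maximum comparisons = floor(log2(3705931)) + 1 = 21 + 1 = 22


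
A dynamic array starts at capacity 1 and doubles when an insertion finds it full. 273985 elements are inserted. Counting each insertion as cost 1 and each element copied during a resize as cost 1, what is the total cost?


n = 273985
Insertion costs: 273985
Resizes copy 1, 2, 4, ... up to the largest power of 2 that is <= n-1 = 273984, i.e. 262144.
Copy costs = 1 + 2 + 4 + 8 + 16 + 32 + 64 + 128 + 256 + 512 + 1024 + 2048 + 4096 + 8192 + 16384 + 32768 + 65536 + 131072 + 262144 = 524287
Total = 273985 + 524287 = 798272


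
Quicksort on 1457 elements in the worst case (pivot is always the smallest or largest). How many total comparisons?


In the worst case, each partition step picks the worst pivot:
  Partition 1: 1456 comparisons (n-1 elements to compare)
  Partition 2: 1455 comparisons
  Partition 3: 1454 comparisons
  Partition 4: 1453 comparisons
  Partition 5: 1452 comparisons
  ...
  Last partition: 0 comparisons
Total = (n-1) + (n-2) + ... + 1 + 0 = n*(n-1)/2
= 1457*1456/2 = 1060696


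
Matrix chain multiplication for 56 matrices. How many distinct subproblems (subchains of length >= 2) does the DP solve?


Subproblems are indexed by (i, j) where i < j.
Number of such pairs = n*(n-1)/2
= 56 * 55 / 2
= 1540


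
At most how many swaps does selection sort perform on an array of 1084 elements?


Each of the 1083 passes places one element in its final position.
Pass 1: swap minimum into position 0
Pass 2: swap minimum of remaining into position 1
...
Pass 1083: last two elements, one swap
Maximum swaps = 1084 - 1 = 1083


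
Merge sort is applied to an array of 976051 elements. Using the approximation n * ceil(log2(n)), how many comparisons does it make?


Merge sort divides the array into halves recursively.
Number of levels = ceil(log2(976051)) = 20
At each level, approximately n = 976051 comparisons are needed for merging.
Total comparisons ~ n * ceil(log2(n)) = 976051 * 20 = 19521020


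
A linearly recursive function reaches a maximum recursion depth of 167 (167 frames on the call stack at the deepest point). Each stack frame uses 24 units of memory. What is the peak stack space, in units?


Maximum recursion depth = 167 frames
Memory per frame = 24 units
Total stack space = depth * frame_size
= 167 * 24 = 4008


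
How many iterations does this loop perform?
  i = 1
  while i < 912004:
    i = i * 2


The loop variable doubles each iteration:
i = 1 -> 2 -> 4 -> 8 -> 16 -> 32 -> 64 -> 128 -> 256 -> 512 -> 1024 -> 2048 -> 4096 -> 8192 -> 16384 -> 32768 -> 65536 -> 131072 -> 262144 -> 524288 -> 1048576 (stop, 1048576 >= 912004)
Number of doublings = ceil(log2(912004)) = 20


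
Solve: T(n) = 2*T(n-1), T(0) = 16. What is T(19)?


Unrolling:
T(19) = 2*T(18) = 2^2*T(17) = ... = 2^19*T(0)
= 2^19 * 16
= 524288 * 16 = 8388608


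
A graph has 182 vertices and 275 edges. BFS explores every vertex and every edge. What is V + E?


A full BFS traversal dequeues each vertex once and examines each edge once.
Vertex visits: 182
Edge visits: 275
V + E = 182 + 275 = 457


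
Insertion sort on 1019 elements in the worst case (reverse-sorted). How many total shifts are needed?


In the worst case (reverse-sorted), each element shifts past all previous:
  Element 1: 1 shifts
  Element 2: 2 shifts
  Element 3: 3 shifts
  Element 4: 4 shifts
  Element 5: 5 shifts
  ...
  Element 1018: 1018 shifts
Total = 1 + 2 + ... + 1018
= 1019*(1019-1)/2 = 518671


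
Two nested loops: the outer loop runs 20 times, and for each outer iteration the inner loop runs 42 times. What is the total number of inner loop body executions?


Outer loop: 20 iterations
Inner loop: 42 iterations per outer iteration
Total = 20 * 42 = 840


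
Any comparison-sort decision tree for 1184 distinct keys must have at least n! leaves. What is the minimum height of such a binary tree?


A binary decision tree of height h has at most 2^h leaves and needs at least n! of them, so h >= ceil(log2(n!)).
1184! is far too large to multiply out, so use Stirling's series:
  ln(n!) ~ n ln n - n + (1/2) ln(2 pi n) + 1/(12n)  (error below 1/(360 n^3), negligible here)
  ln(1184) = 7.0766538
  n ln n = 1184 * 7.0766538 = 8378.7581
  (1/2) ln(2 pi * 1184) = (1/2) ln(7439.2914) = 4.4573
  1/(12*1184) = 0.0001
  ln(1184!) ~ 8378.7581 - 1184 + 4.4573 + 0.0001 = 7199.2155
Convert to base 2: log2(1184!) = 7199.2155 / ln 2 = 7199.2155 / 0.69314718 = 10386.2725
ceil(10386.2725) = 10387


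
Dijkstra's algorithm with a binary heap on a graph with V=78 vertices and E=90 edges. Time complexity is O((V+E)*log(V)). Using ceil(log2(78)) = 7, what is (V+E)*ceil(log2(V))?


Dijkstra with a binary heap: each vertex is extracted once, each edge may relax once.
Each heap operation costs O(log V).
V + E = 78 + 90 = 168
ceil(log2(78)) = 7 (since 2^6 = 64 < 78 <= 128 = 2^7)
Total heap work = (V+E) * ceil(log2(V)) = 168 * 7 = 1176


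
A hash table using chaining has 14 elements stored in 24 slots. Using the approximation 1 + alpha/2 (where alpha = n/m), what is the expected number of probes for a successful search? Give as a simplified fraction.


Load factor alpha = n/m = 14/24
Expected probes = 1 + alpha/2 = 1 + 14/(2*24)
= 1 + 14/48
= 48/48 + 14/48
= 62/48
Simplify: 31/24


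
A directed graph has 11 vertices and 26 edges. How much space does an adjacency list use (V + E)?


Adjacency list: one list head per vertex + one entry per edge
Vertex heads: 11
Edge entries: 26
Total = 11 + 26 = 37


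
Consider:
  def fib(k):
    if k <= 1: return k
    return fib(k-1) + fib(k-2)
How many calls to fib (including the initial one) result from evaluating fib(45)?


Let C(m) = total calls to evaluate fib(m). Then C(0)=C(1)=1, and
C(m) = 1 + C(m-1) + C(m-2) for m >= 2.
Build the table (each entry = 1 + previous two):
  C(0) = 1
  C(1) = 1
  C(2) = 1 + 1 + 1 = 3
  C(3) = 1 + 3 + 1 = 5
  C(4) = 1 + 5 + 3 = 9
  C(5) = 1 + 9 + 5 = 15
  C(6) = 1 + 15 + 9 = 25
  C(7) = 1 + 25 + 15 = 41
  C(8) = 1 + 41 + 25 = 67
  C(9) = 1 + 67 + 41 = 109
  C(10) = 1 + 109 + 67 = 177
  C(11) = 1 + 177 + 109 = 287
  C(12) = 1 + 287 + 177 = 465
  C(13) = 1 + 465 + 287 = 753
  C(14) = 1 + 753 + 465 = 1219
  C(15) = 1 + 1219 + 753 = 1973
  C(16) = 1 + 1973 + 1219 = 3193
  C(17) = 1 + 3193 + 1973 = 5167
  C(18) = 1 + 5167 + 3193 = 8361
  C(19) = 1 + 8361 + 5167 = 13529
  C(20) = 1 + 13529 + 8361 = 21891
  C(21) = 1 + 21891 + 13529 = 35421
  C(22) = 1 + 35421 + 21891 = 57313
  C(23) = 1 + 57313 + 35421 = 92735
  C(24) = 1 + 92735 + 57313 = 150049
  C(25) = 1 + 150049 + 92735 = 242785
  C(26) = 1 + 242785 + 150049 = 392835
  C(27) = 1 + 392835 + 242785 = 635621
  C(28) = 1 + 635621 + 392835 = 1028457
  C(29) = 1 + 1028457 + 635621 = 1664079
  C(30) = 1 + 1664079 + 1028457 = 2692537
  C(31) = 1 + 2692537 + 1664079 = 4356617
  C(32) = 1 + 4356617 + 2692537 = 7049155
  C(33) = 1 + 7049155 + 4356617 = 11405773
  C(34) = 1 + 11405773 + 7049155 = 18454929
  C(35) = 1 + 18454929 + 11405773 = 29860703
  C(36) = 1 + 29860703 + 18454929 = 48315633
  C(37) = 1 + 48315633 + 29860703 = 78176337
  C(38) = 1 + 78176337 + 48315633 = 126491971
  C(39) = 1 + 126491971 + 78176337 = 204668309
  C(40) = 1 + 204668309 + 126491971 = 331160281
  C(41) = 1 + 331160281 + 204668309 = 535828591
  C(42) = 1 + 535828591 + 331160281 = 866988873
  C(43) = 1 + 866988873 + 535828591 = 1402817465
  C(44) = 1 + 1402817465 + 866988873 = 2269806339
  C(45) = 1 + 2269806339 + 1402817465 = 3672623805
Total calls for fib(45) = 3672623805


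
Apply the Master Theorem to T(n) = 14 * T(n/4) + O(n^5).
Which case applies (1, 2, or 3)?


The Master Theorem: T(n) = a*T(n/b) + O(n^c)
  a = 14, b = 4, c = 5
log_b(a) = log_4(14) ~ 1.904
Compare b^c with a: 4^5 = 1024 > 14, so c > log_b(a).
Since c > log_b(a), Case 3 applies.
T(n) = O(n^5)
Master Theorem case = 3


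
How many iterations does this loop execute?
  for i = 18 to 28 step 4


The loop variable i takes values starting at 18 and increments by 4 each iteration.
Sequence: i = 18, 22, 26
The upper bound 28 is inclusive, so the count is floor((last - first) / step) + 1:
floor((28 - 18) / 4) + 1 = floor(10/4) + 1 = 2 + 1 = 3


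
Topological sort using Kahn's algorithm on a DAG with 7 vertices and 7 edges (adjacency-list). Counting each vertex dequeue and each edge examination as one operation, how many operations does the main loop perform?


Kahn's algorithm:
  1. Compute in-degrees: O(V + E)
  2. Process queue: each vertex dequeued once (O(V))
     each edge examined once (O(E))
Total = V + E = 7 + 7 = 14


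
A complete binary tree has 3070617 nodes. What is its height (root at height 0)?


In a complete binary tree, level k holds nodes 2^k .. 2^(k+1)-1 (1-indexed).
Height = floor(log2(n)) = floor(log2(3070617)) = 21
Check: 2^21 = 2097152 <= 3070617 < 4194304 = 2^22


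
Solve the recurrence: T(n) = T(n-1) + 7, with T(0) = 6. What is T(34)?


Unrolling the recurrence:
T(34) = T(33) + 7
       = T(32) + 7 + 7
       = T(31) + 7*3
       ...
       = T(0) + 7*34
       = 6 + 238 = 244


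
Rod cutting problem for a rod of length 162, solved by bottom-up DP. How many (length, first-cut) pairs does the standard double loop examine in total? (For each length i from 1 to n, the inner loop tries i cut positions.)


For each subproblem length i = 1..162, the inner loop considers i possible first cuts.
Total = 1 + 2 + ... + 162
= 162*(162+1)/2
= 162*163/2 = 13203


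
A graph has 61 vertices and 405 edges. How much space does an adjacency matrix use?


Adjacency matrix: V x V grid of entries
Space = V^2 = 61^2 = 61 * 61 = 3721


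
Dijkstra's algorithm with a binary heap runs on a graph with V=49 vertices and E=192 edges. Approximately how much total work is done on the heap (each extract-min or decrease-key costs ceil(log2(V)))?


Dijkstra with a binary heap: each vertex is extracted once, each edge may relax once.
Each heap operation costs O(log V).
V + E = 49 + 192 = 241
ceil(log2(49)) = 6 (since 2^5 = 32 < 49 <= 64 = 2^6)
Total heap work = (V+E) * ceil(log2(V)) = 241 * 6 = 1446


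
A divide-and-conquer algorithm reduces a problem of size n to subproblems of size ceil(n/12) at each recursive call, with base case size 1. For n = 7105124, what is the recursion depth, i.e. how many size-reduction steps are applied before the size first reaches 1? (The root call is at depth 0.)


Each step divides the size by 12 (rounding up); after k steps the size is ceil(n/12^k), which equals 1 exactly when 12^k >= n.
So the depth is the smallest k with 12^k >= 7105124, i.e. ceil(log_12(7105124)).
12^6 = 2985984 < 7105124 <= 35831808 = 12^7
Recursion depth = 7


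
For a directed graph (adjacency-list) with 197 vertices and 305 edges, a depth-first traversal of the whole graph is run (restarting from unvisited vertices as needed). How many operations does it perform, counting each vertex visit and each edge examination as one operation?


A full DFS traversal visits each vertex once and examines each edge once.
V = 197
E = 305
Sum = 197 + 305 = 502


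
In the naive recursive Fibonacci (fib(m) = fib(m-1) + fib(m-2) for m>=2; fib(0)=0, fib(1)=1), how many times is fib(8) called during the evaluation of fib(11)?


Let N(m) = number of times fib(m) is called while evaluating fib(11).
N(11) = 1 (the initial call).
N(10) = 1 (only fib(11) calls it).
For 1 <= m <= 9: fib(m) is called by fib(m+1) and fib(m+2), so
  N(m) = N(m+1) + N(m+2).
fib(0) is called only by fib(2), so N(0) = N(2).
Walk down from m=11:
  N(11)=1, N(10)=1, N(9)=2, N(8)=3
N(8) = 3


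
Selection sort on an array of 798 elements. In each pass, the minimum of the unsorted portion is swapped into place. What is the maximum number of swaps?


Selection sort performs one swap per pass:
  Pass 1: find min in positions 0 to 797, swap with position 0
  Pass 2: find min in positions 1 to 797, swap with position 1
  Pass 3: find min in positions 2 to 797, swap with position 2
  Pass 4: find min in positions 3 to 797, swap with position 3
  Pass 5: find min in positions 4 to 797, swap with position 4
  ... (792 more passes)
Total passes (and swaps) = n - 1 = 798 - 1 = 797


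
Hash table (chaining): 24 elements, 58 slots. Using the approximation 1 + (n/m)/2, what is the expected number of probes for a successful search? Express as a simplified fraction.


Computing expected probes:
alpha = 24/58
= 1 + alpha/2
= 1 + 24/(2*58)
= (2*58 + 24) / (2*58)
= 140/116 = 35/29


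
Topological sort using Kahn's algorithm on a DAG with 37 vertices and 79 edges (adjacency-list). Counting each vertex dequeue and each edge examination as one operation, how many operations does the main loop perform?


Kahn's algorithm:
  1. Compute in-degrees: O(V + E)
  2. Process queue: each vertex dequeued once (O(V))
     each edge examined once (O(E))
Total = V + E = 37 + 79 = 116


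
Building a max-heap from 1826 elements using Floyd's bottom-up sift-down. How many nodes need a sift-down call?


In a heap of 1826 elements (0-indexed array):
  Last element index: 1825
  Parent of last element: floor((1825 - 1) / 2) = 912
  Internal nodes: indices 0 to 912
  Count = floor(1826/2) = 913


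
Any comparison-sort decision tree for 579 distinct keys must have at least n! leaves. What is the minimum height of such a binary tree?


A binary decision tree of height h has at most 2^h leaves and needs at least n! of them, so h >= ceil(log2(n!)).
579! is far too large to multiply out, so use Stirling's series:
  ln(n!) ~ n ln n - n + (1/2) ln(2 pi n) + 1/(12n)  (error below 1/(360 n^3), negligible here)
  ln(579) = 6.3613025
  n ln n = 579 * 6.3613025 = 3683.1941
  (1/2) ln(2 pi * 579) = (1/2) ln(3637.9643) = 4.0996
  1/(12*579) = 0.0001
  ln(579!) ~ 3683.1941 - 579 + 4.0996 + 0.0001 = 3108.2938
Convert to base 2: log2(579!) = 3108.2938 / ln 2 = 3108.2938 / 0.69314718 = 4484.3201
ceil(4484.3201) = 4485


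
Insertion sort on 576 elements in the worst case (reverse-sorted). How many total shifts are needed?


In the worst case (reverse-sorted), each element shifts past all previous:
  Element 1: 1 shifts
  Element 2: 2 shifts
  Element 3: 3 shifts
  Element 4: 4 shifts
  Element 5: 5 shifts
  ...
  Element 575: 575 shifts
Total = 1 + 2 + ... + 575
= 576*(576-1)/2 = 165600


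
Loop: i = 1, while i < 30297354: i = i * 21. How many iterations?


i multiplies by 21 each step:
i = 1 -> 21 -> 441 -> 9261 -> 194481 -> 4084101 -> 85766121 (stop)
Iterations = ceil(log_21(30297354)) = 6


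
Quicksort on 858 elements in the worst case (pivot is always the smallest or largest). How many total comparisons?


In the worst case, each partition step picks the worst pivot:
  Partition 1: 857 comparisons (n-1 elements to compare)
  Partition 2: 856 comparisons
  Partition 3: 855 comparisons
  Partition 4: 854 comparisons
  Partition 5: 853 comparisons
  ...
  Last partition: 0 comparisons
Total = (n-1) + (n-2) + ... + 1 + 0 = n*(n-1)/2
= 858*857/2 = 367653


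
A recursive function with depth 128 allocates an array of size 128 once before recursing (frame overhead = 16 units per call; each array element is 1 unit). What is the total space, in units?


Array allocation: 128 units (allocated once)
Stack frames: 128 deep * 16 per frame = 2048 units
Total = 128 + 2048 = 2176


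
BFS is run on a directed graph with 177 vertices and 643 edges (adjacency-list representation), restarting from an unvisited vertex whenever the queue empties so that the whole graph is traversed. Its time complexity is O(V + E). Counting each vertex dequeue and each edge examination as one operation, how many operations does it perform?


A full BFS traversal dequeues each vertex exactly once and examines each directed edge exactly once.
V = 177 (vertex processing cost)
E = 643 (edge examination cost)
Total operations proportional to V + E = 177 + 643 = 820


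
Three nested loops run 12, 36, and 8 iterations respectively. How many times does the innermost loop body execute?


Loop 1 (outermost): 12 iterations
Loop 2 (middle): 36 iterations per outer
Loop 3 (innermost): 8 iterations per middle
Total = 12 * 36 * 8 = 3456


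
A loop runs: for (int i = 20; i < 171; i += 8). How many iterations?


Loop starts at i = 20, increments by 8, stops when i >= 171.
Number of iterations = ceil((171 - 20) / 8)
= ceil(151 / 8)
= 19


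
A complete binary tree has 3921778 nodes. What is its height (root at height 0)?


In a complete binary tree, level k holds nodes 2^k .. 2^(k+1)-1 (1-indexed).
Height = floor(log2(n)) = floor(log2(3921778)) = 21
Check: 2^21 = 2097152 <= 3921778 < 4194304 = 2^22


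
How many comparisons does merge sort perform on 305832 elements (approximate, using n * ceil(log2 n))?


Recursion depth: ceil(log2(305832)) = 19
Each recursion level merges n = 305832 elements
Total = 305832 * 19 = 5810808


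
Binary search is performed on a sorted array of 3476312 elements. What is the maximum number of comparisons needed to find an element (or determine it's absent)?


Binary search halves the search space each comparison:
  Step 1: search space = 3476312 -> 1738156
  Step 2: search space = 1738156 -> 869078
  Step 3: search space = 869078 -> 434539
  Step 4: search space = 434539 -> 217269
  Step 5: search space = 217269 -> 108634
  Step 6: search space = 108634 -> 54317
  Step 7: search space = 54317 -> 27158
  Step 8: search space = 27158 -> 13579
  Step 9: search space = 13579 -> 6789
  Step 10: search space = 6789 -> 3394
  Step 11: search space = 3394 -> 1697
  Step 12: search space = 1697 -> 848
  Step 13: search space = 848 -> 424
  Step 14: search space = 424 -> 212
  Step 15: search space = 212 -> 106
  Step 16: search space = 106 -> 53
  Step 17: search space = 53 -> 26
  Step 18: search space = 26 -> 13
  Step 19: search space = 13 -> 6
  Step 20: search space = 6 -> 3
  Step 21: search space = 3 -> 1
  Step 22: search space = 1 (final check)
Maximum comparisons = floor(log2(3476312)) + 1 = 21 + 1 = 22


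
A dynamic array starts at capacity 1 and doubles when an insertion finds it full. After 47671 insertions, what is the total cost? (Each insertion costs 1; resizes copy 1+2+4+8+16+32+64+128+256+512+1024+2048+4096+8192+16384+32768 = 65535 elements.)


Insertion cost: 47671 (one per element)
Resizes occur just before inserting elements 2, 3, 5, 9, ...
Elements copied at each resize: 1 + 2 + 4 + 8 + 16 + 32 + 64 + 128 + 256 + 512 + 1024 + 2048 + 4096 + 8192 + 16384 + 32768
Sum of copies = 65535 (geometric series: 2^k - 1)
Total = 47671 + 65535 = 113206


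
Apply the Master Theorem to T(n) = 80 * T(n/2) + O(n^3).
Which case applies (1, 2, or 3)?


The Master Theorem: T(n) = a*T(n/b) + O(n^c)
  a = 80, b = 2, c = 3
log_b(a) = log_2(80) ~ 6.322
Compare b^c with a: 2^3 = 8 < 80, so c < log_b(a).
Since c < log_b(a), Case 1 applies.
T(n) = O(n^(log_2 80)) ~ O(n^6.322)
Master Theorem case = 1


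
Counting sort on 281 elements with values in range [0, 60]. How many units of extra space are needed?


Output array size: 281 (to store sorted result)
Count array size: 61 (one slot per possible value, range 0 to 60)
Total extra space = 281 + 61 = 342


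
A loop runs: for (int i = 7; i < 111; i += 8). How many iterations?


Loop starts at i = 7, increments by 8, stops when i >= 111.
Number of iterations = ceil((111 - 7) / 8)
= ceil(104 / 8)
= 13


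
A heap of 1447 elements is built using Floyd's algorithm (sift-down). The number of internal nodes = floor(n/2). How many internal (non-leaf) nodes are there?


Leaf nodes occupy roughly half the array.
Sift-down is called for each internal node, starting from the last one.
Internal nodes = floor(n/2) = floor(1447/2) = 723


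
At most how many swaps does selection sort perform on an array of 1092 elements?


Each of the 1091 passes places one element in its final position.
Pass 1: swap minimum into position 0
Pass 2: swap minimum of remaining into position 1
...
Pass 1091: last two elements, one swap
Maximum swaps = 1092 - 1 = 1091


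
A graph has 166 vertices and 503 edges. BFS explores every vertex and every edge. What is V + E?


A full BFS traversal dequeues each vertex once and examines each edge once.
Vertex visits: 166
Edge visits: 503
V + E = 166 + 503 = 669


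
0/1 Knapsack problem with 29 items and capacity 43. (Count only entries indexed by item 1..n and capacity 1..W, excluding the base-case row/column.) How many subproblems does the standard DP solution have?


The DP table is indexed by (item, capacity).
Rows: 29 items
Columns: 43 capacity values (1 to W)
Total subproblems = 29 * 43 = 1247


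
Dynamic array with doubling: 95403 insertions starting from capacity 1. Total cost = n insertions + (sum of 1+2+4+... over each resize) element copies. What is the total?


n = 95403
Insertion costs: 95403
Resizes copy 1, 2, 4, ... up to the largest power of 2 that is <= n-1 = 95402, i.e. 65536.
Copy costs = 1 + 2 + 4 + 8 + 16 + 32 + 64 + 128 + 256 + 512 + 1024 + 2048 + 4096 + 8192 + 16384 + 32768 + 65536 = 131071
Total = 95403 + 131071 = 226474


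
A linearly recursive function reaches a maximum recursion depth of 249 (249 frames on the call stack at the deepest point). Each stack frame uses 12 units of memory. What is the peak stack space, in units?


Maximum recursion depth = 249 frames
Memory per frame = 12 units
Total stack space = depth * frame_size
= 249 * 12 = 2988


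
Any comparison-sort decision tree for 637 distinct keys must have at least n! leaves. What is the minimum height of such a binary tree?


A binary decision tree of height h has at most 2^h leaves and needs at least n! of them, so h >= ceil(log2(n!)).
637! is far too large to multiply out, so use Stirling's series:
  ln(n!) ~ n ln n - n + (1/2) ln(2 pi n) + 1/(12n)  (error below 1/(360 n^3), negligible here)
  ln(637) = 6.4567697
  n ln n = 637 * 6.4567697 = 4112.9623
  (1/2) ln(2 pi * 637) = (1/2) ln(4002.3890) = 4.1473
  1/(12*637) = 0.0001
  ln(637!) ~ 4112.9623 - 637 + 4.1473 + 0.0001 = 3480.1097
Convert to base 2: log2(637!) = 3480.1097 / ln 2 = 3480.1097 / 0.69314718 = 5020.7370
ceil(5020.7370) = 5021


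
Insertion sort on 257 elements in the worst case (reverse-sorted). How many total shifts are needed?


In the worst case (reverse-sorted), each element shifts past all previous:
  Element 1: 1 shifts
  Element 2: 2 shifts
  Element 3: 3 shifts
  Element 4: 4 shifts
  Element 5: 5 shifts
  ...
  Element 256: 256 shifts
Total = 1 + 2 + ... + 256
= 257*(257-1)/2 = 32896


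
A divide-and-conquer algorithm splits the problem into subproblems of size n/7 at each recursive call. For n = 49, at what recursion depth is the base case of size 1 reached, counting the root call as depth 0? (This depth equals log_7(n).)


At each depth, the problem size is divided by 7:
  Depth 0: problem size = 49
  Depth 1: problem size = 7
  Depth 2: problem size = 1 (base case)
The base case is reached at depth log_7(49) = 2 (the tree has 3 levels counting depth 0, but the depth asked for is 2).
Recursion depth = 2


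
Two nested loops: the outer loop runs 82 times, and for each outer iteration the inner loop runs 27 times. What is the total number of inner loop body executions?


Outer loop: 82 iterations
Inner loop: 27 iterations per outer iteration
Total = 82 * 27 = 2214


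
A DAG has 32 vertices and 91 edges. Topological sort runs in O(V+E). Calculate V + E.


V = 32 (vertex processing)
E = 91 (edge processing)
V + E = 32 + 91 = 123


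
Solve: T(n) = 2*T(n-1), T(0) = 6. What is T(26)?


Unrolling:
T(26) = 2*T(25) = 2^2*T(24) = ... = 2^26*T(0)
= 2^26 * 6
= 67108864 * 6 = 402653184


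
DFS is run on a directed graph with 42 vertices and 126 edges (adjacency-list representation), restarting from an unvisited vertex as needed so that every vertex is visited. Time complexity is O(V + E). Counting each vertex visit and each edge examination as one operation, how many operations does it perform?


A full DFS traversal processes each vertex exactly once (push/pop on stack).
Each directed edge is examined once.
V = 42, E = 126
V + E = 168


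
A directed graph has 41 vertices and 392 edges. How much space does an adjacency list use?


Adjacency list: one list head per vertex + one entry per edge
Vertex heads: 41
Edge entries: 392
Total = 41 + 392 = 433


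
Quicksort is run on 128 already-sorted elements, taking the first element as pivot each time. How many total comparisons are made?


Sum of comparisons per partition:
127 + 126 + ... + 1 + 0
= 128 * (128 - 1) / 2
= 128 * 127 / 2
= 8128


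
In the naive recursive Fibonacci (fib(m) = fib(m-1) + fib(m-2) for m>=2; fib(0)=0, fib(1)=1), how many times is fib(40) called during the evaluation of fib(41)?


Let N(m) = number of times fib(m) is called while evaluating fib(41).
N(41) = 1 (the initial call).
N(40) = 1 (only fib(41) calls it).
For 1 <= m <= 39: fib(m) is called by fib(m+1) and fib(m+2), so
  N(m) = N(m+1) + N(m+2).
fib(0) is called only by fib(2), so N(0) = N(2).
Walk down from m=41:
  N(41)=1, N(40)=1
N(40) = 1


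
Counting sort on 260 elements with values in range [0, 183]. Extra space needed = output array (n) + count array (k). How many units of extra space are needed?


Output array size: 260 (to store sorted result)
Count array size: 184 (one slot per possible value, range 0 to 183)
Total extra space = 260 + 184 = 444


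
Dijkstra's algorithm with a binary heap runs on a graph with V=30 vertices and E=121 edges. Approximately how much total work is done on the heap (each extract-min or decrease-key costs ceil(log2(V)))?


Dijkstra with a binary heap: each vertex is extracted once, each edge may relax once.
Each heap operation costs O(log V).
V + E = 30 + 121 = 151
ceil(log2(30)) = 5 (since 2^4 = 16 < 30 <= 32 = 2^5)
Total heap work = (V+E) * ceil(log2(V)) = 151 * 5 = 755


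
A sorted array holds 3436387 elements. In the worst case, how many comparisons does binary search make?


Halving sequence: 3436387 -> 1718193 -> 859096 -> 429548 -> 214774 -> 107387 -> 53693 -> 26846 -> 13423 -> 6711 -> 3355 -> 1677 -> 838 -> 419 -> 209 -> 104 -> 52 -> 26 -> 13 -> 6 -> 3 -> 1
Number of halvings = 21
Max comparisons = 21 + 1 = 22


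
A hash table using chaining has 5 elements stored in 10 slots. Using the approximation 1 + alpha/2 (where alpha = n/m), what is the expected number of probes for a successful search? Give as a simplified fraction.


Load factor alpha = n/m = 5/10
Expected probes = 1 + alpha/2 = 1 + 5/(2*10)
= 1 + 5/20
= 20/20 + 5/20
= 25/20
Simplify: 5/4


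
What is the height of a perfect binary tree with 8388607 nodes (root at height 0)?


A perfect binary tree with 8388607 nodes:
  8388607 = 2^23 - 1
  Levels: 0, 1, ..., 22
  Height = 22


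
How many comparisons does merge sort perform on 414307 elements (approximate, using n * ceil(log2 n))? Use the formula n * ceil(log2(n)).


Recursion depth: ceil(log2(414307)) = 19
Each recursion level merges n = 414307 elements
Total = 414307 * 19 = 7871833


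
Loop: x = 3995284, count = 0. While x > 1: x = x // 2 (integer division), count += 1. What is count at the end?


The variable x halves each step:
x = 3995284 -> 1997642 -> 998821 -> 499410 -> 249705 -> 124852 -> 62426 -> 31213 -> 15606 -> 7803 -> 3901 -> 1950 -> 975 -> 487 -> 243 -> 121 -> 60 -> 30 -> 15 -> 7 -> 3 -> 1
Number of halvings = floor(log2(3995284)) = 21


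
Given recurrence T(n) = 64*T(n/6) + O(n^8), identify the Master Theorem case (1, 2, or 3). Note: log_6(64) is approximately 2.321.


Master Theorem parameters: a=64, b=6, c=8
log_b(a) = 2.321
Compare b^c with a: 6^8 = 1679616 > 64, so c > log_b(a).
Comparing c=8 vs log_b(a)=2.321:
8 > 2.321 => Case 3
Result: T(n) = O(n^8)
Master Theorem case = 3


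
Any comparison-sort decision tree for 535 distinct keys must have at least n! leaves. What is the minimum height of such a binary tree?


A binary decision tree of height h has at most 2^h leaves and needs at least n! of them, so h >= ceil(log2(n!)).
535! is far too large to multiply out, so use Stirling's series:
  ln(n!) ~ n ln n - n + (1/2) ln(2 pi n) + 1/(12n)  (error below 1/(360 n^3), negligible here)
  ln(535) = 6.2822667
  n ln n = 535 * 6.2822667 = 3361.0127
  (1/2) ln(2 pi * 535) = (1/2) ln(3361.5041) = 4.0601
  1/(12*535) = 0.0002
  ln(535!) ~ 3361.0127 - 535 + 4.0601 + 0.0002 = 2830.0730
Convert to base 2: log2(535!) = 2830.0730 / ln 2 = 2830.0730 / 0.69314718 = 4082.9323
ceil(4082.9323) = 4083


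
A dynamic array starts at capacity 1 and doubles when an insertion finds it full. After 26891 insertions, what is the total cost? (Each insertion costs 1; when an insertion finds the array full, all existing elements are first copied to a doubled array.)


Insertion cost: 26891 (one per element)
Resizes occur just before inserting elements 2, 3, 5, 9, ...
Elements copied at each resize: 1 + 2 + 4 + 8 + 16 + 32 + 64 + 128 + 256 + 512 + 1024 + 2048 + 4096 + 8192 + 16384
Sum of copies = 32767 (geometric series: 2^k - 1)
Total = 26891 + 32767 = 59658


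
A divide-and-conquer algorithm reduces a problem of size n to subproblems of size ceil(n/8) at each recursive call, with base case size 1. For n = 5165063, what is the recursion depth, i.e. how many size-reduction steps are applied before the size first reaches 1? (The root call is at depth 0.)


Each step divides the size by 8 (rounding up); after k steps the size is ceil(n/8^k), which equals 1 exactly when 8^k >= n.
So the depth is the smallest k with 8^k >= 5165063, i.e. ceil(log_8(5165063)).
8^7 = 2097152 < 5165063 <= 16777216 = 8^8
Recursion depth = 8


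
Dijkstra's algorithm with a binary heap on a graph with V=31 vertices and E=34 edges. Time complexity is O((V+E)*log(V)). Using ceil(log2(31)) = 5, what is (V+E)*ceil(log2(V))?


Dijkstra with a binary heap: each vertex is extracted once, each edge may relax once.
Each heap operation costs O(log V).
V + E = 31 + 34 = 65
ceil(log2(31)) = 5 (since 2^4 = 16 < 31 <= 32 = 2^5)
Total heap work = (V+E) * ceil(log2(V)) = 65 * 5 = 325


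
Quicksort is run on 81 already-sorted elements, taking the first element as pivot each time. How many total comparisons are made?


Sum of comparisons per partition:
80 + 79 + ... + 1 + 0
= 81 * (81 - 1) / 2
= 81 * 80 / 2
= 3240


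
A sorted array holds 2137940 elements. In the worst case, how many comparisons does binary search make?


Halving sequence: 2137940 -> 1068970 -> 534485 -> 267242 -> 133621 -> 66810 -> 33405 -> 16702 -> 8351 -> 4175 -> 2087 -> 1043 -> 521 -> 260 -> 130 -> 65 -> 32 -> 16 -> 8 -> 4 -> 2 -> 1
Number of halvings = 21
Max comparisons = 21 + 1 = 22


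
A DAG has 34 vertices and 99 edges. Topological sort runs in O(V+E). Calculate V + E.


V = 34 (vertex processing)
E = 99 (edge processing)
V + E = 34 + 99 = 133


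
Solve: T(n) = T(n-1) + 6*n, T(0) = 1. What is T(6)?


Expanding the recurrence:
T(6) = T(5) + 6*6
       = T(4) + 6*5 + 6*6
       ...
       = T(0) + 6*(1 + 2 + ... + 6)
       = 1 + 6 * 6*7/2
       = 1 + 6 * 21
       = 1 + 126 = 127


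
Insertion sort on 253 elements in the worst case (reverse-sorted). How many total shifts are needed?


In the worst case (reverse-sorted), each element shifts past all previous:
  Element 1: 1 shifts
  Element 2: 2 shifts
  Element 3: 3 shifts
  Element 4: 4 shifts
  Element 5: 5 shifts
  ...
  Element 252: 252 shifts
Total = 1 + 2 + ... + 252
= 253*(253-1)/2 = 31878


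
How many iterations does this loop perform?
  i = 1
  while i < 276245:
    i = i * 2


The loop variable doubles each iteration:
i = 1 -> 2 -> 4 -> 8 -> 16 -> 32 -> 64 -> 128 -> 256 -> 512 -> 1024 -> 2048 -> 4096 -> 8192 -> 16384 -> 32768 -> 65536 -> 131072 -> 262144 -> 524288 (stop, 524288 >= 276245)
Number of doublings = ceil(log2(276245)) = 19


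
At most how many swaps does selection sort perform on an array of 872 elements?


Each of the 871 passes places one element in its final position.
Pass 1: swap minimum into position 0
Pass 2: swap minimum of remaining into position 1
...
Pass 871: last two elements, one swap
Maximum swaps = 872 - 1 = 871


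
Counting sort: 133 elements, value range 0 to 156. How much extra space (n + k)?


n = 133 (output array)
k = 157 (count array for 157 distinct values)
Extra space = 133 + 157 = 290


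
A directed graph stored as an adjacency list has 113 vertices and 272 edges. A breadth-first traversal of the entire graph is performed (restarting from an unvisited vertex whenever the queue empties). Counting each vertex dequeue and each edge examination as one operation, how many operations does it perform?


A full BFS traversal dequeues each vertex once and examines each edge once.
Vertex visits: 113
Edge visits: 272
V + E = 113 + 272 = 385


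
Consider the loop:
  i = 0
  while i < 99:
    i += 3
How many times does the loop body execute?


Starting at i = 0, each iteration adds 3.
Iterations until i >= 99:
  Iteration 1: i = 0 -> i = 3
  Iteration 2: i = 3 -> i = 6
  Iteration 3: i = 6 -> i = 9
  Iteration 4: i = 9 -> i = 12
  Iteration 5: i = 12 -> i = 15
  Iteration 6: i = 15 -> i = 18
  Iteration 7: i = 18 -> i = 21
  Iteration 8: i = 21 -> i = 24
  ... continuing ...
Total iterations = ceil(99/3) = 33


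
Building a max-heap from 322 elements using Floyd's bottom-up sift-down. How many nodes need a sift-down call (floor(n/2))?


In a heap of 322 elements (0-indexed array):
  Last element index: 321
  Parent of last element: floor((321 - 1) / 2) = 160
  Internal nodes: indices 0 to 160
  Count = floor(322/2) = 161


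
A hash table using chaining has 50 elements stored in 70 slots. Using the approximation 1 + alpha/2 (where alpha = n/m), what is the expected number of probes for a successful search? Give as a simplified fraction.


Load factor alpha = n/m = 50/70
Expected probes = 1 + alpha/2 = 1 + 50/(2*70)
= 1 + 50/140
= 140/140 + 50/140
= 190/140
Simplify: 19/14
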